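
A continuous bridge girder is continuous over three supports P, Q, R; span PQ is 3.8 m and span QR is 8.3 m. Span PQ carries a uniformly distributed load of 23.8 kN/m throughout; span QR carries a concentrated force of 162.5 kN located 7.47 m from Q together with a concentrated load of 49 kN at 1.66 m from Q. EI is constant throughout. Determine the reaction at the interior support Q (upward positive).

R_Q = 138.8 kN

Take M_Q as the redundant. Released structure: two simple spans PQ and QR with a hinge at Q.
Rotations at Q on the released spans (each span's end-slope, ×1/EI):
  span PQ: UDL 23.8: wL³/(24EI) = 54.41/EI
  span QR: point load 162.5 at a = 7.47: Pab(L + b)/(6LEI) = 184.7/EI
  span QR: point load 49 at a = 1.66: Pab(L + b)/(6LEI) = 162/EI
  relative rotation θ_0 = (54.41 + 346.7)/EI = 401.2/EI
A unit hogging moment at Q produces rotation L₁/(3EI) + L₂/(3EI) = 4.033/EI.
Compatibility: M_Q·(L₁+L₂)/(3EI) = θ_0, giving M_Q = 99.46 kN·m (hogging).
Span PQ, ΣM about P with M_Q applied at Q: R_Q^{PQ}·3.8 = 171.8 + 99.46, so R_Q^{PQ} = 71.39 kN and R_P = 90.44 − 71.39 = 19.05 kN.
Span QR, ΣM about R: R_Q^{QR}·8.3 = 460.2 + 99.46, so R_Q^{QR} = 67.43 kN and R_R = 211.5 − 67.43 = 144.1 kN.
R_Q = 71.39 + 67.43 = 138.8 kN.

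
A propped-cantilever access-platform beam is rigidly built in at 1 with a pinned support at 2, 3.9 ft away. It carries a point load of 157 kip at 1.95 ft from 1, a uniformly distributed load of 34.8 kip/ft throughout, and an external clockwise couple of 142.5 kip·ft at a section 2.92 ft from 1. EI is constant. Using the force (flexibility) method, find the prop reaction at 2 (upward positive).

Remove the prop at 2; the released (primary) structure is a cantilever built in at 1.
Primary-structure tip deflection at 2 by superposition:
  point load 157 at a = 1.95: Pa²(3L − a)/(6EI) = 970.1/EI
  UDL 34.8: wL⁴/(8EI) = 1006/EI
  clockwise couple 142.5 at a = 2.92: M₀a(2L − a)/(2EI) = 1015/EI
  δ_0 = 2992/EI
Flexibility coefficient — unit upward force at 2: δ_{22} = L³/(3EI) = 19.77/EI.
The prop prevents deflection at 2: R_2 = δ_0/δ_{22} = 2992/19.77 = 151.3 kip.

R_2 = 151.3 kip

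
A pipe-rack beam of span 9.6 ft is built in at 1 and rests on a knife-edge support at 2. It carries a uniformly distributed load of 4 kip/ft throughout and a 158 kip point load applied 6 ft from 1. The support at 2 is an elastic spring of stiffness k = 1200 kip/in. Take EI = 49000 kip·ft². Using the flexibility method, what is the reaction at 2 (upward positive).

Take the reaction at 2 as the redundant and release it; the primary structure is a cantilever fixed at 1.
Downward deflection at the released point 2 due to the loads:
  UDL 4: wL⁴/(8EI) = 4247/EI
  point load 158 at a = 6: Pa²(3L − a)/(6EI) = 21614/EI
  δ_0 = 25861/EI
Tip deflection under a unit load at 2: L³/(3EI) = 294.9/EI.
With EI = 49000 kip·ft²: δ_0 = 0.52778 ft and δ_{22} = 0.006019 ft/kip.
Compatibility — the spring shortens by R_2/k under the reaction it provides: δ_0 − R_2·δ_{22} = R_2/k. With 1/k = 1/(1200×12) ft/kip = 0.000069 ft/kip, R_2 = δ_0 / (δ_{22} + 1/k) = 0.52778 / (0.006019 + 0.000069) = 86.69 kip.

R_2 = 86.69 kip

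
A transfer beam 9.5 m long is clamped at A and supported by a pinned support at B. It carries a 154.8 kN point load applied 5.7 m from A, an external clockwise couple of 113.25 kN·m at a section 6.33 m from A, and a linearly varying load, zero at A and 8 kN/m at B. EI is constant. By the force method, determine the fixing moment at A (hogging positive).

Choose R_B as the redundant. The primary structure is the cantilever fixed at A.
Downward deflection at the released point B due to the loads:
  point load 154.8 at a = 5.7: Pa²(3L − a)/(6EI) = 19112/EI
  clockwise couple 113.25 at a = 6.33: M₀a(2L − a)/(2EI) = 4541/EI
  triangular load, peak 8 at the free end: 11w₀L⁴/(120EI) = 5973/EI
  δ_0 = 29626/EI
Flexibility coefficient — unit upward force at B: δ_{BB} = L³/(3EI) = 285.8/EI.
The prop prevents deflection at B: R_B = δ_0/δ_{BB} = 29626/285.8 = 103.7 kN.
Moment equilibrium about A: M_A = Σ(load moments about A) − R_B·L = 1236 − 103.7×9.5 = 251.5 kN·m.

M_A = 251.5 kN·m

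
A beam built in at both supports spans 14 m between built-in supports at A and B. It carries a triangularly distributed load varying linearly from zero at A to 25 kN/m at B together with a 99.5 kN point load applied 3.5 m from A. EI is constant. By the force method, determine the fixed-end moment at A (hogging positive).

Release both end moments; the primary structure is a simply-supported span AB with redundants M_A and M_B.
End rotations of the released simple span under the applied load (×1/EI):
  at A: triangular load, peak 25: 7w₀L³/(360EI) = 1334/EI
  at B: triangular load, peak 25: w₀L³/(45EI) = 1524/EI
  at A: point load 99.5 at a = 3.5: Pab(L + b)/(6LEI) = 1067/EI
  at B: point load 99.5 at a = 3.5: Pab(L + a)/(6LEI) = 761.8/EI
  θ_A0 = 2400/EI,  θ_B0 = 2286/EI
Flexibility coefficients: a unit moment at one end gives L/(3EI) there and L/(6EI) at the far end, so f₁₁ = f₂₂ = 4.667/EI and f₁₂ = f₂₁ = 2.333/EI.
Compatibility — zero rotation at each built-in end:
  4.667 M_A + 2.333 M_B = 2400
  2.333 M_A + 4.667 M_B = 2286
Solving the pair gives M_A = 359.2 kN·m and M_B = 310.3 kN·m (hogging).

M_A = 359.2 kN·m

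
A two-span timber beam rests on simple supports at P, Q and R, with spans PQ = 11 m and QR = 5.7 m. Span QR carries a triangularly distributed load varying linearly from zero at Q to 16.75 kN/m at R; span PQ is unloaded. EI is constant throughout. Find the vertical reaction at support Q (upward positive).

R_Q = 18.8 kN

Insert a hinge at Q; M_Q is the redundant, and each span becomes simply supported.
Rotations at Q on the released spans (each span's end-slope, ×1/EI):
  span QR: triangular load, peak 16.75: 7w₀L³/(360EI) = 60.32/EI
  relative rotation θ_0 = (0 + 60.32)/EI = 60.32/EI
A unit hogging moment at Q produces rotation L₁/(3EI) + L₂/(3EI) = 5.567/EI.
Slope continuity at Q: θ_0 = M_Q·5.567/EI, so M_Q = 60.32/5.567 = 10.84 kN·m (hogging).
Span PQ, ΣM about P with M_Q applied at Q: R_Q^{PQ}·11 = 0 + 10.84, so R_Q^{PQ} = 0.985 kN and R_P = 0 − 0.985 = -0.985 kN.
Span QR, ΣM about R: R_Q^{QR}·5.7 = 90.7 + 10.84, so R_Q^{QR} = 17.81 kN and R_R = 47.74 − 17.81 = 29.92 kN.
R_Q = 0.985 + 17.81 = 18.8 kN.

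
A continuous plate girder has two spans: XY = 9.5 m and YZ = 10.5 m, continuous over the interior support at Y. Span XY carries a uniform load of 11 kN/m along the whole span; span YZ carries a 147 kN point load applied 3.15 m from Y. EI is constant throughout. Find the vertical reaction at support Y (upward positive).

R_Y = 196 kN

Insert a hinge at Y; M_Y is the redundant, and each span becomes simply supported.
Discontinuity in slope at Y on the released structure — sum the simple-span end rotations:
  span XY: UDL 11: wL³/(24EI) = 393/EI
  span YZ: point load 147 at a = 3.15: Pab(L + b)/(6LEI) = 964.3/EI
  relative rotation θ_0 = (393 + 964.3)/EI = 1357/EI
A unit hogging moment at Y produces rotation L₁/(3EI) + L₂/(3EI) = 6.667/EI.
Compatibility: M_Y·(L₁+L₂)/(3EI) = θ_0, giving M_Y = 203.6 kN·m (hogging).
Span XY, ΣM about X with M_Y applied at Y: R_Y^{XY}·9.5 = 496.4 + 203.6, so R_Y^{XY} = 73.68 kN and R_X = 104.5 − 73.68 = 30.82 kN.
Span YZ, ΣM about Z: R_Y^{YZ}·10.5 = 1080 + 203.6, so R_Y^{YZ} = 122.3 kN and R_Z = 147 − 122.3 = 24.71 kN.
R_Y = 73.68 + 122.3 = 196 kN.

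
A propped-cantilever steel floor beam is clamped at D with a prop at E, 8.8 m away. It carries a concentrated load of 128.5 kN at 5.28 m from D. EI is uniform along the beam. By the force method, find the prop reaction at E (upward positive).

R_E = 55.51 kN

Take the reaction at E as the redundant and release it; the primary structure is a cantilever fixed at D.
Deflection at E on the released cantilever, summing each load's contribution:
  point load 128.5 at a = 5.28: Pa²(3L − a)/(6EI) = 12610/EI
Tip deflection under a unit load at E: L³/(3EI) = 227.2/EI.
Compatibility at E: δ_0 − R_E·δ_{EE} = 0, so R_E = 12610/227.2 = 55.51 kN.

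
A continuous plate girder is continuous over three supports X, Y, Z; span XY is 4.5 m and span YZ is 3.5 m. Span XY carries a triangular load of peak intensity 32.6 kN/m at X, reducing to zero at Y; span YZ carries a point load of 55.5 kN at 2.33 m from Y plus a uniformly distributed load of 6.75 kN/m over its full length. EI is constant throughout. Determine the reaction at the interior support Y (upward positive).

Insert a hinge at Y; M_Y is the redundant, and each span becomes simply supported.
Rotations at Y on the released spans (each span's end-slope, ×1/EI):
  span XY: triangular load, peak 32.6: 7w₀L³/(360EI) = 57.76/EI
  span YZ: point load 55.5 at a = 2.33: Pab(L + b)/(6LEI) = 33.65/EI
  span YZ: UDL 6.75: wL³/(24EI) = 12.06/EI
  relative rotation θ_0 = (57.76 + 45.7)/EI = 103.5/EI
A unit hogging moment at Y produces rotation L₁/(3EI) + L₂/(3EI) = 2.667/EI.
Slope continuity at Y: θ_0 = M_Y·2.667/EI, so M_Y = 103.5/2.667 = 38.8 kN·m (hogging).
Span XY, ΣM about X with M_Y applied at Y: R_Y^{XY}·4.5 = 110 + 38.8, so R_Y^{XY} = 33.07 kN and R_X = 73.35 − 33.07 = 40.28 kN.
Span YZ, ΣM about Z: R_Y^{YZ}·3.5 = 106.3 + 38.8, so R_Y^{YZ} = 41.45 kN and R_Z = 79.12 − 41.45 = 37.67 kN.
R_Y = 33.07 + 41.45 = 74.52 kN.

R_Y = 74.52 kN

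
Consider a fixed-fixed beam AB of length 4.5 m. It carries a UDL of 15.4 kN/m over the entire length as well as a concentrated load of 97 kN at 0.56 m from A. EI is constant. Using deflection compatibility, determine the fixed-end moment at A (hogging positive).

M_A = 67.63 kN·m

Take the two fixed-end moments M_A, M_B as redundants; the released structure is the simple span AB.
Simple-span end rotations at A and B under the given loads:
  at A: UDL 15.4: wL³/(24EI) = 58.47/EI
  at B: UDL 15.4: wL³/(24EI) = 58.47/EI
  at A: point load 97 at a = 0.56: Pab(L + b)/(6LEI) = 66.9/EI
  at B: point load 97 at a = 0.56: Pab(L + a)/(6LEI) = 40.11/EI
  θ_A0 = 125.4/EI,  θ_B0 = 98.58/EI
Flexibility coefficients: a unit moment at one end gives L/(3EI) there and L/(6EI) at the far end, so f₁₁ = f₂₂ = 1.5/EI and f₁₂ = f₂₁ = 0.75/EI.
Compatibility — zero rotation at each built-in end:
  1.5 M_A + 0.75 M_B = 125.4
  0.75 M_A + 1.5 M_B = 98.58
Solving the pair gives M_A = 67.63 kN·m and M_B = 31.91 kN·m (hogging).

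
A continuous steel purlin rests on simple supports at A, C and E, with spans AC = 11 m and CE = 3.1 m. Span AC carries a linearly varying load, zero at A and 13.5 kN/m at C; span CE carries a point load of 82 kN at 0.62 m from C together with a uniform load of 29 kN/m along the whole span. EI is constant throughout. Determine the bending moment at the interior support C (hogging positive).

Release continuity at C by inserting a hinge; the redundant is the internal moment M_C. The primary structure is two simply-supported spans AC and CE.
Discontinuity in slope at C on the released structure — sum the simple-span end rotations:
  span AC: triangular load, peak 13.5: w₀L³/(45EI) = 399.3/EI
  span CE: point load 82 at a = 0.62: Pab(L + b)/(6LEI) = 37.82/EI
  span CE: UDL 29: wL³/(24EI) = 36/EI
  relative rotation θ_0 = (399.3 + 73.82)/EI = 473.1/EI
A unit hogging moment at C produces rotation L₁/(3EI) + L₂/(3EI) = 4.7/EI.
Compatibility: M_C·(L₁+L₂)/(3EI) = θ_0, giving M_C = 100.7 kN·m (hogging).

M_C = 100.7 kN·m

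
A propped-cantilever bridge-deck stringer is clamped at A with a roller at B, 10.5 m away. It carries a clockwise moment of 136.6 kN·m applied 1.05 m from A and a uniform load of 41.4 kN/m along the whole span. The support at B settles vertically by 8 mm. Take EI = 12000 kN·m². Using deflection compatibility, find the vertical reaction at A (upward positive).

Take the reaction at B as the redundant and release it; the primary structure is a cantilever fixed at A.
Free-end deflection of the primary structure under the applied loading (downward +):
  clockwise couple 136.6 at a = 1.05: M₀a(2L − a)/(2EI) = 1431/EI
  UDL 41.4: wL⁴/(8EI) = 62902/EI
  δ_0 = 64333/EI
Tip deflection under a unit load at B: L³/(3EI) = 385.9/EI.
With EI = 12000 kN·m²: δ_0 = 5.3611 m and δ_{BB} = 0.032156 m/kN.
Compatibility — the beam at B must follow the support down by 0.008 m: δ_0 − R_B·δ_{BB} = 0.008, so R_B = (5.3611 − 0.008)/0.032156 = 166.5 kN.
Vertical equilibrium: R_A = ΣP − R_B = 434.7 − 166.5 = 268.2 kN.

R_A = 268.2 kN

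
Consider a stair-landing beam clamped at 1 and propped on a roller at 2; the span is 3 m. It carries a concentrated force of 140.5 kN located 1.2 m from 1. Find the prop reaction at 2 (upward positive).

Take the reaction at 2 as the redundant and release it; the primary structure is a cantilever fixed at 1.
Downward deflection at the released point 2 due to the loads:
  point load 140.5 at a = 1.2: Pa²(3L − a)/(6EI) = 263/EI
Flexibility coefficient — unit upward force at 2: δ_{22} = L³/(3EI) = 9/EI.
Compatibility at 2: δ_0 − R_2·δ_{22} = 0, so R_2 = 263/9 = 29.22 kN.

R_2 = 29.22 kN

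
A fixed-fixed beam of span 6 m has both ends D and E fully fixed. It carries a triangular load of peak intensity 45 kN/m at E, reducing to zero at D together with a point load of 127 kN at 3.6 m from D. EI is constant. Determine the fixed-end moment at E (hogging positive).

Release both end moments; the primary structure is a simply-supported span DE with redundants M_D and M_E.
Simple-span end rotations at D and E under the given loads:
  at D: triangular load, peak 45: 7w₀L³/(360EI) = 189/EI
  at E: triangular load, peak 45: w₀L³/(45EI) = 216/EI
  at D: point load 127 at a = 3.6: Pab(L + b)/(6LEI) = 256/EI
  at E: point load 127 at a = 3.6: Pab(L + a)/(6LEI) = 292.6/EI
  θ_D0 = 445/EI,  θ_E0 = 508.6/EI
Flexibility coefficients: a unit moment at one end gives L/(3EI) there and L/(6EI) at the far end, so f₁₁ = f₂₂ = 2/EI and f₁₂ = f₂₁ = 1/EI.
Compatibility — zero rotation at each built-in end:
  2 M_D + 1 M_E = 445
  1 M_D + 2 M_E = 508.6
Solving the pair gives M_D = 127.2 kN·m and M_E = 190.7 kN·m (hogging).

M_E = 190.7 kN·m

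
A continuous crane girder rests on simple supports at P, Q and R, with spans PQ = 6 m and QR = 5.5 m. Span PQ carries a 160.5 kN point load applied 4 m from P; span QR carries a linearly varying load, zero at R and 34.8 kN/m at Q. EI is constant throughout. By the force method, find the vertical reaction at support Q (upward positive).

Release continuity at Q by inserting a hinge; the redundant is the internal moment M_Q. The primary structure is two simply-supported spans PQ and QR.
End slopes at the hinge Q, treating each span as simply supported:
  span PQ: point load 160.5 at a = 4: Pab(L + a)/(6LEI) = 356.7/EI
  span QR: triangular load, peak 34.8: w₀L³/(45EI) = 128.7/EI
  relative rotation θ_0 = (356.7 + 128.7)/EI = 485.3/EI
A unit hogging moment at Q produces rotation L₁/(3EI) + L₂/(3EI) = 3.833/EI.
Compatibility: M_Q·(L₁+L₂)/(3EI) = θ_0, giving M_Q = 126.6 kN·m (hogging).
Span PQ, ΣM about P with M_Q applied at Q: R_Q^{PQ}·6 = 642 + 126.6, so R_Q^{PQ} = 128.1 kN and R_P = 160.5 − 128.1 = 32.4 kN.
Span QR, ΣM about R: R_Q^{QR}·5.5 = 350.9 + 126.6, so R_Q^{QR} = 86.82 kN and R_R = 95.7 − 86.82 = 8.88 kN.
R_Q = 128.1 + 86.82 = 214.9 kN.

R_Q = 214.9 kN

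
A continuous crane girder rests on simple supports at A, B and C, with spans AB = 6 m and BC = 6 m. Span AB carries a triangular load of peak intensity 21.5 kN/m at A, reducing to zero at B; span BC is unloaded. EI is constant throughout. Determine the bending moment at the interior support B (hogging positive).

Insert a hinge at B; M_B is the redundant, and each span becomes simply supported.
Discontinuity in slope at B on the released structure — sum the simple-span end rotations:
  span AB: triangular load, peak 21.5: 7w₀L³/(360EI) = 90.3/EI
  relative rotation θ_0 = (90.3 + 0)/EI = 90.3/EI
A unit hogging moment at B produces rotation L₁/(3EI) + L₂/(3EI) = 4/EI.
Compatibility: M_B·(L₁+L₂)/(3EI) = θ_0, giving M_B = 22.57 kN·m (hogging).

M_B = 22.57 kN·m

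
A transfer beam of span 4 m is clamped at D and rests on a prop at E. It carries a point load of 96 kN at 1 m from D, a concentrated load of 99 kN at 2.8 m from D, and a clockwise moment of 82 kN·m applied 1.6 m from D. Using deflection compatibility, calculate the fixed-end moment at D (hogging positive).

M_D = 120.3 kN·m

Choose R_E as the redundant. The primary structure is the cantilever fixed at D.
Downward deflection at the released point E due to the loads:
  point load 96 at a = 1: Pa²(3L − a)/(6EI) = 176/EI
  point load 99 at a = 2.8: Pa²(3L − a)/(6EI) = 1190/EI
  clockwise couple 82 at a = 1.6: M₀a(2L − a)/(2EI) = 419.8/EI
  δ_0 = 1786/EI
Tip deflection under a unit load at E: L³/(3EI) = 21.33/EI.
The prop prevents deflection at E: R_E = δ_0/δ_{EE} = 1786/21.33 = 83.72 kN.
Moment equilibrium about D: M_D = Σ(load moments about D) − R_E·L = 455.2 − 83.72×4 = 120.3 kN·m.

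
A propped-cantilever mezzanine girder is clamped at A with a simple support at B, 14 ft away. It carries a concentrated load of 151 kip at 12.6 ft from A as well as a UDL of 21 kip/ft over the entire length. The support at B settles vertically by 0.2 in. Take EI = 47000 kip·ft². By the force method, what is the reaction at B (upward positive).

Choose R_B as the redundant. The primary structure is the cantilever fixed at A.
Free-end deflection of the primary structure under the applied loading (downward +):
  point load 151 at a = 12.6: Pa²(3L − a)/(6EI) = 117467/EI
  UDL 21: wL⁴/(8EI) = 100842/EI
  δ_0 = 218309/EI
Flexibility coefficient — unit upward force at B: δ_{BB} = L³/(3EI) = 914.7/EI.
With EI = 47000 kip·ft²: δ_0 = 4.6449 ft and δ_{BB} = 0.019461 ft/kip.
Compatibility — the beam at B must follow the support down by 0.01667 ft: δ_0 − R_B·δ_{BB} = 0.01667, so R_B = (4.6449 − 0.01667)/0.019461 = 237.8 kip.

R_B = 237.8 kip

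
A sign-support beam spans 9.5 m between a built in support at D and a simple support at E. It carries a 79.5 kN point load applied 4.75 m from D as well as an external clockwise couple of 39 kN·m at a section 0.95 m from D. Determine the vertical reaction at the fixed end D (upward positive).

Release the roller at E. Primary structure: cantilever fixed at D.
Free-end deflection of the primary structure under the applied loading (downward +):
  point load 79.5 at a = 4.75: Pa²(3L − a)/(6EI) = 7100/EI
  clockwise couple 39 at a = 0.95: M₀a(2L − a)/(2EI) = 334.4/EI
  δ_0 = 7435/EI
Flexibility coefficient — unit upward force at E: δ_{EE} = L³/(3EI) = 285.8/EI.
Compatibility at E: δ_0 − R_E·δ_{EE} = 0, so R_E = 7435/285.8 = 26.01 kN.
Vertical equilibrium: R_D = ΣP − R_E = 79.5 − 26.01 = 53.49 kN.

R_D = 53.49 kN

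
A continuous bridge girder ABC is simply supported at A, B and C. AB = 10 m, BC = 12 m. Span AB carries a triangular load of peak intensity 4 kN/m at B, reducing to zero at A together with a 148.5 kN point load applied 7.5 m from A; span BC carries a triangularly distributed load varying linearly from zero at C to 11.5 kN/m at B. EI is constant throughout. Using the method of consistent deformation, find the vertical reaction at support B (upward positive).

R_B = 204.3 kN

Take M_B as the redundant. Released structure: two simple spans AB and BC with a hinge at B.
End slopes at the hinge B, treating each span as simply supported:
  span AB: triangular load, peak 4: w₀L³/(45EI) = 88.89/EI
  span AB: point load 148.5 at a = 7.5: Pab(L + a)/(6LEI) = 812.1/EI
  span BC: triangular load, peak 11.5: w₀L³/(45EI) = 441.6/EI
  relative rotation θ_0 = (901 + 441.6)/EI = 1343/EI
A unit hogging moment at B produces rotation L₁/(3EI) + L₂/(3EI) = 7.333/EI.
Compatibility: M_B·(L₁+L₂)/(3EI) = θ_0, giving M_B = 183.1 kN·m (hogging).
Span AB, ΣM about A with M_B applied at B: R_B^{AB}·10 = 1247 + 183.1, so R_B^{AB} = 143 kN and R_A = 168.5 − 143 = 25.48 kN.
Span BC, ΣM about C: R_B^{BC}·12 = 552 + 183.1, so R_B^{BC} = 61.26 kN and R_C = 69 − 61.26 = 7.743 kN.
R_B = 143 + 61.26 = 204.3 kN.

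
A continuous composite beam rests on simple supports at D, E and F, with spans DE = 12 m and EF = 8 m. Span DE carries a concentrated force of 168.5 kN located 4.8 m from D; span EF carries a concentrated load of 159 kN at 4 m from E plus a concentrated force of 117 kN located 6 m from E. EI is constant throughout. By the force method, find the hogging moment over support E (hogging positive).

Release continuity at E by inserting a hinge; the redundant is the internal moment M_E. The primary structure is two simply-supported spans DE and EF.
End slopes at the hinge E, treating each span as simply supported:
  span DE: point load 168.5 at a = 4.8: Pab(L + a)/(6LEI) = 1359/EI
  span EF: point load 159 at a = 4: Pab(L + b)/(6LEI) = 636/EI
  span EF: point load 117 at a = 6: Pab(L + b)/(6LEI) = 292.5/EI
  relative rotation θ_0 = (1359 + 928.5)/EI = 2287/EI
A unit hogging moment at E produces rotation L₁/(3EI) + L₂/(3EI) = 6.667/EI.
Slope continuity at E: θ_0 = M_E·6.667/EI, so M_E = 2287/6.667 = 343.1 kN·m (hogging).

M_E = 343.1 kN·m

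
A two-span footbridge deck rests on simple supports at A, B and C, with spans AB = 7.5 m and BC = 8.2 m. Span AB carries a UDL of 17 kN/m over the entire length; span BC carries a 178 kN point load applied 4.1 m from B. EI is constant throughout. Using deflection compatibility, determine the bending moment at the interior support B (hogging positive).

M_B = 200 kN·m

Insert a hinge at B; M_B is the redundant, and each span becomes simply supported.
End slopes at the hinge B, treating each span as simply supported:
  span AB: UDL 17: wL³/(24EI) = 298.8/EI
  span BC: point load 178 at a = 4.1: Pab(L + b)/(6LEI) = 748/EI
  relative rotation θ_0 = (298.8 + 748)/EI = 1047/EI
A unit hogging moment at B produces rotation L₁/(3EI) + L₂/(3EI) = 5.233/EI.
Compatibility: M_B·(L₁+L₂)/(3EI) = θ_0, giving M_B = 200 kN·m (hogging).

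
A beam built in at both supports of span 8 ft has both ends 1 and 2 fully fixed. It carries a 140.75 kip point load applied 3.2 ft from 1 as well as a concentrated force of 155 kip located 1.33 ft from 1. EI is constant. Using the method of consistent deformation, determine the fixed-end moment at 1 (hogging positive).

M_1 = 305.4 kip·ft

Take the two fixed-end moments M_1, M_2 as redundants; the released structure is the simple span 12.
Simple-span end rotations at 1 and 2 under the given loads:
  at 1: point load 140.75 at a = 3.2: Pab(L + b)/(6LEI) = 576.5/EI
  at 2: point load 140.75 at a = 3.2: Pab(L + a)/(6LEI) = 504.4/EI
  at 1: point load 155 at a = 1.33: Pab(L + b)/(6LEI) = 420.2/EI
  at 2: point load 155 at a = 1.33: Pab(L + a)/(6LEI) = 267.3/EI
  θ_10 = 996.8/EI,  θ_20 = 771.7/EI
Flexibility coefficients: a unit moment at one end gives L/(3EI) there and L/(6EI) at the far end, so f₁₁ = f₂₂ = 2.667/EI and f₁₂ = f₂₁ = 1.333/EI.
Compatibility — zero rotation at each built-in end:
  2.667 M_1 + 1.333 M_2 = 996.8
  1.333 M_1 + 2.667 M_2 = 771.7
Solving the pair gives M_1 = 305.4 kip·ft and M_2 = 136.7 kip·ft (hogging).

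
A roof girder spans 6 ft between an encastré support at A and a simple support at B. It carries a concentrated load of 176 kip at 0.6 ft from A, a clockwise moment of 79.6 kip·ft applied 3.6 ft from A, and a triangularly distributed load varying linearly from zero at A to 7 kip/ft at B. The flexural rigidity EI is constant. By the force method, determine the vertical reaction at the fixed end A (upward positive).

R_A = 166.2 kip

Release the roller at B. Primary structure: cantilever fixed at A.
Downward deflection at the released point B due to the loads:
  point load 176 at a = 0.6: Pa²(3L − a)/(6EI) = 183.7/EI
  clockwise couple 79.6 at a = 3.6: M₀a(2L − a)/(2EI) = 1204/EI
  triangular load, peak 7 at the free end: 11w₀L⁴/(120EI) = 831.6/EI
  δ_0 = 2219/EI
Flexibility coefficient — unit upward force at B: δ_{BB} = L³/(3EI) = 72/EI.
Compatibility at B: δ_0 − R_B·δ_{BB} = 0, so R_B = 2219/72 = 30.82 kip.
Vertical equilibrium: R_A = ΣP − R_B = 197 − 30.82 = 166.2 kip.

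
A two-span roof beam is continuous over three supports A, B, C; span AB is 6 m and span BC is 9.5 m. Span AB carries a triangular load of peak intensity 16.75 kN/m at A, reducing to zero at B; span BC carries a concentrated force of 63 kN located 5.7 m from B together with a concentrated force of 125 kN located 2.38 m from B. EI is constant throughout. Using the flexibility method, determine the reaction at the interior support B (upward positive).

Insert a hinge at B; M_B is the redundant, and each span becomes simply supported.
End slopes at the hinge B, treating each span as simply supported:
  span AB: triangular load, peak 16.75: 7w₀L³/(360EI) = 70.35/EI
  span BC: point load 63 at a = 5.7: Pab(L + b)/(6LEI) = 318.4/EI
  span BC: point load 125 at a = 2.38: Pab(L + b)/(6LEI) = 617.6/EI
  relative rotation θ_0 = (70.35 + 936)/EI = 1006/EI
A unit hogging moment at B produces rotation L₁/(3EI) + L₂/(3EI) = 5.167/EI.
Slope continuity at B: θ_0 = M_B·5.167/EI, so M_B = 1006/5.167 = 194.8 kN·m (hogging).
Span AB, ΣM about A with M_B applied at B: R_B^{AB}·6 = 100.5 + 194.8, so R_B^{AB} = 49.21 kN and R_A = 50.25 − 49.21 = 1.036 kN.
Span BC, ΣM about C: R_B^{BC}·9.5 = 1129 + 194.8, so R_B^{BC} = 139.4 kN and R_C = 188 − 139.4 = 48.61 kN.
R_B = 49.21 + 139.4 = 188.6 kN.

R_B = 188.6 kN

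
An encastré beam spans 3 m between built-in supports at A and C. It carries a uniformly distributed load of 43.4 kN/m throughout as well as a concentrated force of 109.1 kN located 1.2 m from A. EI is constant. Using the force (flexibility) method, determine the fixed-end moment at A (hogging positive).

M_A = 79.68 kN·m

Take the two fixed-end moments M_A, M_C as redundants; the released structure is the simple span AC.
Simple-span end rotations at A and C under the given loads:
  at A: UDL 43.4: wL³/(24EI) = 48.83/EI
  at C: UDL 43.4: wL³/(24EI) = 48.83/EI
  at A: point load 109.1 at a = 1.2: Pab(L + b)/(6LEI) = 62.84/EI
  at C: point load 109.1 at a = 1.2: Pab(L + a)/(6LEI) = 54.99/EI
  θ_A0 = 111.7/EI,  θ_C0 = 103.8/EI
Flexibility coefficients: a unit moment at one end gives L/(3EI) there and L/(6EI) at the far end, so f₁₁ = f₂₂ = 1/EI and f₁₂ = f₂₁ = 0.5/EI.
Compatibility — zero rotation at each built-in end:
  1 M_A + 0.5 M_C = 111.7
  0.5 M_A + 1 M_C = 103.8
Solving the pair gives M_A = 79.68 kN·m and M_C = 63.97 kN·m (hogging).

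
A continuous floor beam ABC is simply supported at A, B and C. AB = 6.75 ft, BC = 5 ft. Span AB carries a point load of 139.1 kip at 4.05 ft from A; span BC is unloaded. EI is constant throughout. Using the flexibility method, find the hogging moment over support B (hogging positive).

Insert a hinge at B; M_B is the redundant, and each span becomes simply supported.
End slopes at the hinge B, treating each span as simply supported:
  span AB: point load 139.1 at a = 4.05: Pab(L + a)/(6LEI) = 405.6/EI
  relative rotation θ_0 = (405.6 + 0)/EI = 405.6/EI
A unit hogging moment at B produces rotation L₁/(3EI) + L₂/(3EI) = 3.917/EI.
Compatibility: M_B·(L₁+L₂)/(3EI) = θ_0, giving M_B = 103.6 kip·ft (hogging).

M_B = 103.6 kip·ft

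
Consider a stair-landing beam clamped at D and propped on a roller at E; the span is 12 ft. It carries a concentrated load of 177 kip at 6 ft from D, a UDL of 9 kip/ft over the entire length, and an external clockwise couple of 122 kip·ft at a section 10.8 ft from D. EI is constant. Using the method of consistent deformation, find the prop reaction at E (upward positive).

R_E = 110.9 kip

Release the roller at E. Primary structure: cantilever fixed at D.
Free-end deflection of the primary structure under the applied loading (downward +):
  point load 177 at a = 6: Pa²(3L − a)/(6EI) = 31860/EI
  UDL 9: wL⁴/(8EI) = 23328/EI
  clockwise couple 122 at a = 10.8: M₀a(2L − a)/(2EI) = 8696/EI
  δ_0 = 63884/EI
Flexibility coefficient — unit upward force at E: δ_{EE} = L³/(3EI) = 576/EI.
The prop prevents deflection at E: R_E = δ_0/δ_{EE} = 63884/576 = 110.9 kip.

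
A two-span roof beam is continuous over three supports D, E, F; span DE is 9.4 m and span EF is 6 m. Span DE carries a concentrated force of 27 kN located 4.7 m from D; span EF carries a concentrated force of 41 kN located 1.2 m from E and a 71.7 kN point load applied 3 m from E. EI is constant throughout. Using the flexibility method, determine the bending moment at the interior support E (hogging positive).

M_E = 74.28 kN·m

Insert a hinge at E; M_E is the redundant, and each span becomes simply supported.
Discontinuity in slope at E on the released structure — sum the simple-span end rotations:
  span DE: point load 27 at a = 4.7: Pab(L + a)/(6LEI) = 149.1/EI
  span EF: point load 41 at a = 1.2: Pab(L + b)/(6LEI) = 70.85/EI
  span EF: point load 71.7 at a = 3: Pab(L + b)/(6LEI) = 161.3/EI
  relative rotation θ_0 = (149.1 + 232.2)/EI = 381.3/EI
A unit hogging moment at E produces rotation L₁/(3EI) + L₂/(3EI) = 5.133/EI.
Compatibility: M_E·(L₁+L₂)/(3EI) = θ_0, giving M_E = 74.28 kN·m (hogging).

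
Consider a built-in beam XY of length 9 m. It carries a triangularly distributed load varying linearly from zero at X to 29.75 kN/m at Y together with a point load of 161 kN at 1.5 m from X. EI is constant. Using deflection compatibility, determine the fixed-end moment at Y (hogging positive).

M_Y = 154 kN·m

Take the two fixed-end moments M_X, M_Y as redundants; the released structure is the simple span XY.
On the primary (simply-supported) span, the end slopes from the loading are:
  at X: triangular load, peak 29.75: 7w₀L³/(360EI) = 421.7/EI
  at Y: triangular load, peak 29.75: w₀L³/(45EI) = 481.9/EI
  at X: point load 161 at a = 1.5: Pab(L + b)/(6LEI) = 553.4/EI
  at Y: point load 161 at a = 1.5: Pab(L + a)/(6LEI) = 352.2/EI
  θ_X0 = 975.1/EI,  θ_Y0 = 834.1/EI
Flexibility coefficients: a unit moment at one end gives L/(3EI) there and L/(6EI) at the far end, so f₁₁ = f₂₂ = 3/EI and f₁₂ = f₂₁ = 1.5/EI.
Compatibility — zero rotation at each built-in end:
  3 M_X + 1.5 M_Y = 975.1
  1.5 M_X + 3 M_Y = 834.1
Solving the pair gives M_X = 248 kN·m and M_Y = 154 kN·m (hogging).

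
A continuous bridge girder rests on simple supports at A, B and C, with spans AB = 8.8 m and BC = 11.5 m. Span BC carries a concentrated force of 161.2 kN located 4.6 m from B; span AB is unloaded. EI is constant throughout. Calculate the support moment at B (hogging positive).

M_B = 201.6 kN·m

Take M_B as the redundant. Released structure: two simple spans AB and BC with a hinge at B.
End slopes at the hinge B, treating each span as simply supported:
  span BC: point load 161.2 at a = 4.6: Pab(L + b)/(6LEI) = 1364/EI
  relative rotation θ_0 = (0 + 1364)/EI = 1364/EI
A unit hogging moment at B produces rotation L₁/(3EI) + L₂/(3EI) = 6.767/EI.
Slope continuity at B: θ_0 = M_B·6.767/EI, so M_B = 1364/6.767 = 201.6 kN·m (hogging).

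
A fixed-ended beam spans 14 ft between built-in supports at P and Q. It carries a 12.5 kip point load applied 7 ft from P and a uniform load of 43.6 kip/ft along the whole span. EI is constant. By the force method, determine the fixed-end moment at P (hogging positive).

Take the two fixed-end moments M_P, M_Q as redundants; the released structure is the simple span PQ.
Simple-span end rotations at P and Q under the given loads:
  at P: point load 12.5 at a = 7: Pab(L + b)/(6LEI) = 153.1/EI
  at Q: point load 12.5 at a = 7: Pab(L + a)/(6LEI) = 153.1/EI
  at P: UDL 43.6: wL³/(24EI) = 4985/EI
  at Q: UDL 43.6: wL³/(24EI) = 4985/EI
  θ_P0 = 5138/EI,  θ_Q0 = 5138/EI
Flexibility coefficients: a unit moment at one end gives L/(3EI) there and L/(6EI) at the far end, so f₁₁ = f₂₂ = 4.667/EI and f₁₂ = f₂₁ = 2.333/EI.
Compatibility — zero rotation at each built-in end:
  4.667 M_P + 2.333 M_Q = 5138
  2.333 M_P + 4.667 M_Q = 5138
Solving the pair gives M_P = 734 kip·ft and M_Q = 734 kip·ft (hogging).

M_P = 734 kip·ft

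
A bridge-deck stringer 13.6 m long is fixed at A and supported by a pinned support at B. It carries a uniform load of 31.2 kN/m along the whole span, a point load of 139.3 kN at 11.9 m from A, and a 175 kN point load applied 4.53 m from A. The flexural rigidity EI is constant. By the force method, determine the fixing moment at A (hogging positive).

M_A = 1279 kN·m

Remove the prop at B; the released (primary) structure is a cantilever built in at A.
Free-end deflection of the primary structure under the applied loading (downward +):
  UDL 31.2: wL⁴/(8EI) = 133420/EI
  point load 139.3 at a = 11.9: Pa²(3L − a)/(6EI) = 95015/EI
  point load 175 at a = 4.53: Pa²(3L − a)/(6EI) = 21709/EI
  δ_0 = 250143/EI
Flexibility coefficient — unit upward force at B: δ_{BB} = L³/(3EI) = 838.5/EI.
The prop prevents deflection at B: R_B = δ_0/δ_{BB} = 250143/838.5 = 298.3 kN.
Moment equilibrium about A: M_A = Σ(load moments about A) − R_B·L = 5336 − 298.3×13.6 = 1279 kN·m.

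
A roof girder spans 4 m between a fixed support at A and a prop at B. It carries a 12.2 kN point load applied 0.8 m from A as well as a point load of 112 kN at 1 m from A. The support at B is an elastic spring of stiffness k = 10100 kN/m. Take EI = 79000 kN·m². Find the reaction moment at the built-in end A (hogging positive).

M_A = 91.59 kN·m

Choose R_B as the redundant. The primary structure is the cantilever fixed at A.
Primary-structure tip deflection at B by superposition:
  point load 12.2 at a = 0.8: Pa²(3L − a)/(6EI) = 14.57/EI
  point load 112 at a = 1: Pa²(3L − a)/(6EI) = 205.3/EI
  δ_0 = 219.9/EI
Flexibility coefficient — unit upward force at B: δ_{BB} = L³/(3EI) = 21.33/EI.
With EI = 79000 kN·m²: δ_0 = 0.002784 m and δ_{BB} = 0.00027 m/kN.
Compatibility — the spring shortens by R_B/k under the reaction it provides: δ_0 − R_B·δ_{BB} = R_B/k. With 1/k = 0.000099 m/kN, R_B = δ_0 / (δ_{BB} + 1/k) = 0.002784 / (0.00027 + 0.000099) = 7.543 kN.
Moment equilibrium about A: M_A = Σ(load moments about A) − R_B·L = 121.8 − 7.543×4 = 91.59 kN·m.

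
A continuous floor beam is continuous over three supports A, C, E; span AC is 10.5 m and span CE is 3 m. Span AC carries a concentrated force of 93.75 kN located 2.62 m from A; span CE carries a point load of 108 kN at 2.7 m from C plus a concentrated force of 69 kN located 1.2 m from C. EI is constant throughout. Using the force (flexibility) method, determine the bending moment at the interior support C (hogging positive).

M_C = 102 kN·m

Take M_C as the redundant. Released structure: two simple spans AC and CE with a hinge at C.
Rotations at C on the released spans (each span's end-slope, ×1/EI):
  span AC: point load 93.75 at a = 2.62: Pab(L + a)/(6LEI) = 403.1/EI
  span CE: point load 108 at a = 2.7: Pab(L + b)/(6LEI) = 16.04/EI
  span CE: point load 69 at a = 1.2: Pab(L + b)/(6LEI) = 39.74/EI
  relative rotation θ_0 = (403.1 + 55.78)/EI = 458.9/EI
A unit hogging moment at C produces rotation L₁/(3EI) + L₂/(3EI) = 4.5/EI.
Slope continuity at C: θ_0 = M_C·4.5/EI, so M_C = 458.9/4.5 = 102 kN·m (hogging).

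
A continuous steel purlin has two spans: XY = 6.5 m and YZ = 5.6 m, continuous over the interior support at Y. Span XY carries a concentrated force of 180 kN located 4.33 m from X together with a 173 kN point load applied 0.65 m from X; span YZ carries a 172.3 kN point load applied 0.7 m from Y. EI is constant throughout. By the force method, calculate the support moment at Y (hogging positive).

Release continuity at Y by inserting a hinge; the redundant is the internal moment M_Y. The primary structure is two simply-supported spans XY and YZ.
Rotations at Y on the released spans (each span's end-slope, ×1/EI):
  span XY: point load 180 at a = 4.33: Pab(L + a)/(6LEI) = 469.7/EI
  span XY: point load 173 at a = 0.65: Pab(L + a)/(6LEI) = 120.6/EI
  span YZ: point load 172.3 at a = 0.7: Pab(L + b)/(6LEI) = 184.7/EI
  relative rotation θ_0 = (590.3 + 184.7)/EI = 774.9/EI
A unit hogging moment at Y produces rotation L₁/(3EI) + L₂/(3EI) = 4.033/EI.
Slope continuity at Y: θ_0 = M_Y·4.033/EI, so M_Y = 774.9/4.033 = 192.1 kN·m (hogging).

M_Y = 192.1 kN·m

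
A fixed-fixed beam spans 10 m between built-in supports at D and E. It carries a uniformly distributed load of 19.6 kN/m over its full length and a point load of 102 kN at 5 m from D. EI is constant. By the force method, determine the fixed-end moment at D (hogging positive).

M_D = 290.8 kN·m

Release both end moments; the primary structure is a simply-supported span DE with redundants M_D and M_E.
Simple-span end rotations at D and E under the given loads:
  at D: UDL 19.6: wL³/(24EI) = 816.7/EI
  at E: UDL 19.6: wL³/(24EI) = 816.7/EI
  at D: point load 102 at a = 5: Pab(L + b)/(6LEI) = 637.5/EI
  at E: point load 102 at a = 5: Pab(L + a)/(6LEI) = 637.5/EI
  θ_D0 = 1454/EI,  θ_E0 = 1454/EI
Flexibility coefficients: a unit moment at one end gives L/(3EI) there and L/(6EI) at the far end, so f₁₁ = f₂₂ = 3.333/EI and f₁₂ = f₂₁ = 1.667/EI.
Compatibility — zero rotation at each built-in end:
  3.333 M_D + 1.667 M_E = 1454
  1.667 M_D + 3.333 M_E = 1454
Solving the pair gives M_D = 290.8 kN·m and M_E = 290.8 kN·m (hogging).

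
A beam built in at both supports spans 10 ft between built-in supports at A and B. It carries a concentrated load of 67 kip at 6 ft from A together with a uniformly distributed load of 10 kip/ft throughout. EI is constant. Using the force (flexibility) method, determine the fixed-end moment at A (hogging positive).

M_A = 147.7 kip·ft

Take the two fixed-end moments M_A, M_B as redundants; the released structure is the simple span AB.
On the primary (simply-supported) span, the end slopes from the loading are:
  at A: point load 67 at a = 6: Pab(L + b)/(6LEI) = 375.2/EI
  at B: point load 67 at a = 6: Pab(L + a)/(6LEI) = 428.8/EI
  at A: UDL 10: wL³/(24EI) = 416.7/EI
  at B: UDL 10: wL³/(24EI) = 416.7/EI
  θ_A0 = 791.9/EI,  θ_B0 = 845.5/EI
Flexibility coefficients: a unit moment at one end gives L/(3EI) there and L/(6EI) at the far end, so f₁₁ = f₂₂ = 3.333/EI and f₁₂ = f₂₁ = 1.667/EI.
Compatibility — zero rotation at each built-in end:
  3.333 M_A + 1.667 M_B = 791.9
  1.667 M_A + 3.333 M_B = 845.5
Solving the pair gives M_A = 147.7 kip·ft and M_B = 179.8 kip·ft (hogging).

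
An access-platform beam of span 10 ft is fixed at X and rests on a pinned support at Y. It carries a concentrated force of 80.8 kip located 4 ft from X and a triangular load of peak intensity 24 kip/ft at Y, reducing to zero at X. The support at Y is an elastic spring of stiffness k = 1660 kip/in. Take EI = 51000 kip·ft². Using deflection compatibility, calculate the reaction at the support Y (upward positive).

Remove the prop at Y; the released (primary) structure is a cantilever built in at X.
Free-end deflection of the primary structure under the applied loading (downward +):
  point load 80.8 at a = 4: Pa²(3L − a)/(6EI) = 5602/EI
  triangular load, peak 24 at the free end: 11w₀L⁴/(120EI) = 22000/EI
  δ_0 = 27602/EI
Tip deflection under a unit load at Y: L³/(3EI) = 333.3/EI.
With EI = 51000 kip·ft²: δ_0 = 0.54122 ft and δ_{YY} = 0.006536 ft/kip.
Compatibility — the spring shortens by R_Y/k under the reaction it provides: δ_0 − R_Y·δ_{YY} = R_Y/k. With 1/k = 1/(1660×12) ft/kip = 0.00005 ft/kip, R_Y = δ_0 / (δ_{YY} + 1/k) = 0.54122 / (0.006536 + 0.00005) = 82.18 kip.

R_Y = 82.18 kip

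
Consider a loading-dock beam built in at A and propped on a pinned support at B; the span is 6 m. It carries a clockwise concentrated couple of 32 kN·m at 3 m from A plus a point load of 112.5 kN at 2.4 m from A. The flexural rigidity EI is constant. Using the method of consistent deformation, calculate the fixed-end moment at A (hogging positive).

M_A = 125.6 kN·m

Take the reaction at B as the redundant and release it; the primary structure is a cantilever fixed at A.
Deflection at B on the released cantilever, summing each load's contribution:
  clockwise couple 32 at a = 3: M₀a(2L − a)/(2EI) = 432/EI
  point load 112.5 at a = 2.4: Pa²(3L − a)/(6EI) = 1685/EI
  δ_0 = 2117/EI
Flexibility coefficient — unit upward force at B: δ_{BB} = L³/(3EI) = 72/EI.
The prop prevents deflection at B: R_B = δ_0/δ_{BB} = 2117/72 = 29.4 kN.
Moment equilibrium about A: M_A = Σ(load moments about A) − R_B·L = 302 − 29.4×6 = 125.6 kN·m.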